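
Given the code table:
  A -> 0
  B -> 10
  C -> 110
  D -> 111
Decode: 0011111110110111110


Decoding:
0 -> A
0 -> A
111 -> D
111 -> D
10 -> B
110 -> C
111 -> D
110 -> C


Result: AADDBCDC


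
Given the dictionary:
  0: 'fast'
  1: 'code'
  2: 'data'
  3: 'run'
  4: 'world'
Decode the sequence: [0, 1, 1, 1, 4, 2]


Look up each index in the dictionary:
  0 -> 'fast'
  1 -> 'code'
  1 -> 'code'
  1 -> 'code'
  4 -> 'world'
  2 -> 'data'

Decoded: "fast code code code world data"


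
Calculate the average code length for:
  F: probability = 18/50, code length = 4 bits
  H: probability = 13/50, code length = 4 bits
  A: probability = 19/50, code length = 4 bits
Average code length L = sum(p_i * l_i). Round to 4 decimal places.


Weighted contributions p_i * l_i:
  F: (18/50) * 4 = 72/50
  H: (13/50) * 4 = 52/50
  A: (19/50) * 4 = 76/50
Sum = (72 + 52 + 76)/50 = 200/50

L = 200/50 = 4.0000 bits/symbol


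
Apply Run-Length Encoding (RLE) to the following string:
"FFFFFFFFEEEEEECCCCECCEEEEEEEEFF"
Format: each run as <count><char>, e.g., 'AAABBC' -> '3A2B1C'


Scanning runs left to right:
  i=0: run of 'F' x 8 -> '8F'
  i=8: run of 'E' x 6 -> '6E'
  i=14: run of 'C' x 4 -> '4C'
  i=18: run of 'E' x 1 -> '1E'
  i=19: run of 'C' x 2 -> '2C'
  i=21: run of 'E' x 8 -> '8E'
  i=29: run of 'F' x 2 -> '2F'

RLE = 8F6E4C1E2C8E2F


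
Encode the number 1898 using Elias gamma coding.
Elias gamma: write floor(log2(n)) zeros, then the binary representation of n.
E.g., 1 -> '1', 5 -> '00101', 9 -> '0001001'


num_bits = floor(log2(1898)) + 1 = 11
leading_zeros = num_bits - 1 = 10
binary(1898) = 11101101010

Elias gamma(1898) = '0000000000' + '11101101010' = 000000000011101101010 (21 bits)


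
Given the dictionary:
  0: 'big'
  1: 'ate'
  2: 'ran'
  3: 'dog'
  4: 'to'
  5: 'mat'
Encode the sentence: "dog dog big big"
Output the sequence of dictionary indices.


Look up each word in the dictionary:
  'dog' -> 3
  'dog' -> 3
  'big' -> 0
  'big' -> 0

Encoded: [3, 3, 0, 0]


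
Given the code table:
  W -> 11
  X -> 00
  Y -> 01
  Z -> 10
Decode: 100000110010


Decoding:
10 -> Z
00 -> X
00 -> X
11 -> W
00 -> X
10 -> Z


Result: ZXXWXZ


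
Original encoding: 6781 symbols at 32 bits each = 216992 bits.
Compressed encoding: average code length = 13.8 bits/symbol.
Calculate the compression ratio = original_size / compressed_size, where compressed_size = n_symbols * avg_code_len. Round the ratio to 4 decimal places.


original_size = n_symbols * orig_bits = 6781 * 32 = 216992 bits
compressed_size = n_symbols * avg_code_len = 6781 * 13.8 = 93577.8 bits
ratio = original_size / compressed_size = 216992 / 93577.8 = 2.3188

Compression ratio = 2.3188


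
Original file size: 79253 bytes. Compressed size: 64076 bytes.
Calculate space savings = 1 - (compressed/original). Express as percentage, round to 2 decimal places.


ratio = compressed/original = 64076/79253 = 0.808499
savings = 1 - ratio = 1 - 0.808499 = 0.191501
as a percentage: 0.191501 * 100 = 19.15%

Space savings = 1 - 64076/79253 = 19.15%


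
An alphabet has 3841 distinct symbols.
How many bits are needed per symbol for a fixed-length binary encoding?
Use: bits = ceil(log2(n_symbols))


log2(3841) = 11.9073
Bracket: 2^11 = 2048 < 3841 <= 2^12 = 4096
So ceil(log2(3841)) = 12

bits = ceil(log2(3841)) = ceil(11.9073) = 12 bits


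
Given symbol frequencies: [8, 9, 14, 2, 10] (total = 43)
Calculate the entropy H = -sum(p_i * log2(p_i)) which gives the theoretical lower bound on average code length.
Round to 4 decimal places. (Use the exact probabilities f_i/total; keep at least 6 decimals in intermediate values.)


Per-symbol terms -p_i * log2(p_i) with p_i = f_i/43:
  p = 8/43 = 0.186047: log2(p) = -2.426265, -p*log2(p) = 0.451398
  p = 9/43 = 0.209302: log2(p) = -2.256340, -p*log2(p) = 0.472257
  p = 14/43 = 0.325581: log2(p) = -1.618910, -p*log2(p) = 0.527087
  p = 2/43 = 0.046512: log2(p) = -4.426265, -p*log2(p) = 0.205873
  p = 10/43 = 0.232558: log2(p) = -2.104337, -p*log2(p) = 0.489381
H = 0.451398 + 0.472257 + 0.527087 + 0.205873 + 0.489381 = 2.145996

H = 2.146 bits/symbol


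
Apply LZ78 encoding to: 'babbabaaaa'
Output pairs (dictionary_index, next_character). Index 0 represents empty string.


LZ78 encoding steps:
Dictionary: {0: ''}
Step 1: w='' (idx 0), next='b' -> output (0, 'b'), add 'b' as idx 1
Step 2: w='' (idx 0), next='a' -> output (0, 'a'), add 'a' as idx 2
Step 3: w='b' (idx 1), next='b' -> output (1, 'b'), add 'bb' as idx 3
Step 4: w='a' (idx 2), next='b' -> output (2, 'b'), add 'ab' as idx 4
Step 5: w='a' (idx 2), next='a' -> output (2, 'a'), add 'aa' as idx 5
Step 6: w='aa' (idx 5), end of input -> output (5, '')


Encoded: [(0, 'b'), (0, 'a'), (1, 'b'), (2, 'b'), (2, 'a'), (5, '')]


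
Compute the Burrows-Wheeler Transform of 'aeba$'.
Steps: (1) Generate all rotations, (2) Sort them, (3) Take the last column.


Rotations (sorted):
  0: $aeba -> last char: a
  1: a$aeb -> last char: b
  2: aeba$ -> last char: $
  3: ba$ae -> last char: e
  4: eba$a -> last char: a


BWT = ab$ea


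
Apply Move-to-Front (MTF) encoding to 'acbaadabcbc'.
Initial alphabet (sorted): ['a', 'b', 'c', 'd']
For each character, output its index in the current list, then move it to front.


MTF encoding:
'a': index 0 in ['a', 'b', 'c', 'd'] -> ['a', 'b', 'c', 'd']
'c': index 2 in ['a', 'b', 'c', 'd'] -> ['c', 'a', 'b', 'd']
'b': index 2 in ['c', 'a', 'b', 'd'] -> ['b', 'c', 'a', 'd']
'a': index 2 in ['b', 'c', 'a', 'd'] -> ['a', 'b', 'c', 'd']
'a': index 0 in ['a', 'b', 'c', 'd'] -> ['a', 'b', 'c', 'd']
'd': index 3 in ['a', 'b', 'c', 'd'] -> ['d', 'a', 'b', 'c']
'a': index 1 in ['d', 'a', 'b', 'c'] -> ['a', 'd', 'b', 'c']
'b': index 2 in ['a', 'd', 'b', 'c'] -> ['b', 'a', 'd', 'c']
'c': index 3 in ['b', 'a', 'd', 'c'] -> ['c', 'b', 'a', 'd']
'b': index 1 in ['c', 'b', 'a', 'd'] -> ['b', 'c', 'a', 'd']
'c': index 1 in ['b', 'c', 'a', 'd'] -> ['c', 'b', 'a', 'd']


Output: [0, 2, 2, 2, 0, 3, 1, 2, 3, 1, 1]


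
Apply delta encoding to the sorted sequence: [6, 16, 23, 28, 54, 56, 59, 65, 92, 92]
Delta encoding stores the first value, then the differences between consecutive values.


First value: 6
Deltas:
  16 - 6 = 10
  23 - 16 = 7
  28 - 23 = 5
  54 - 28 = 26
  56 - 54 = 2
  59 - 56 = 3
  65 - 59 = 6
  92 - 65 = 27
  92 - 92 = 0


Delta encoded: [6, 10, 7, 5, 26, 2, 3, 6, 27, 0]


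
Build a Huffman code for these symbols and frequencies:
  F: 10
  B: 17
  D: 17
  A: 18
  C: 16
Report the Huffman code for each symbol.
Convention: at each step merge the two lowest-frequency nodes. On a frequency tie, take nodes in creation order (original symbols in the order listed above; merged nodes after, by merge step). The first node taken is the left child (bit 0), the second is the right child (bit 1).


Huffman tree construction:
Step 1: Merge F(10) + C(16) = 26
Step 2: Merge B(17) + D(17) = 34
Step 3: Merge A(18) + (F+C)(26) = 44
Step 4: Merge (B+D)(34) + (A+(F+C))(44) = 78
Read each symbol's code off the tree from the root (left child = 0, right child = 1).

Codes:
  F: 110 (length 3)
  B: 00 (length 2)
  D: 01 (length 2)
  A: 10 (length 2)
  C: 111 (length 3)
Average code length: 182/78 = 2.3333 bits/symbol


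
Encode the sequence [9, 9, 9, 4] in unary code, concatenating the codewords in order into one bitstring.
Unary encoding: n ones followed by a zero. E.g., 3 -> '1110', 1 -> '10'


Encode each number as n ones followed by a terminating 0:
  9 -> 1111111110 (10 bits)
  9 -> 1111111110 (10 bits)
  9 -> 1111111110 (10 bits)
  4 -> 11110 (5 bits)
Total length = 10 + 10 + 10 + 5 = 35 bits.

Unary([9, 9, 9, 4]) = 11111111101111111110111111111011110 (35 bits)


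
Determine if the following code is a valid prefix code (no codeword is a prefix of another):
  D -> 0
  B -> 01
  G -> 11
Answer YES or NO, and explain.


Checking each pair (does one codeword prefix another?):
  D='0' vs B='01': prefix -- VIOLATION

NO -- this is NOT a valid prefix code. D (0) is a prefix of B (01).


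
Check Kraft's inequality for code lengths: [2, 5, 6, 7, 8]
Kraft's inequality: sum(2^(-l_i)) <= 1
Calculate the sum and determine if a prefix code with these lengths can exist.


Sum = 2^(-2) + 2^(-5) + 2^(-6) + 2^(-7) + 2^(-8)
    = 0.25 + 0.03125 + 0.015625 + 0.0078125 + 0.00390625
    = 79/256 = 0.30859375
Since 0.30859375 <= 1, Kraft's inequality IS satisfied.
A prefix code with these lengths CAN exist.

Kraft sum = 0.30859375. Satisfied.


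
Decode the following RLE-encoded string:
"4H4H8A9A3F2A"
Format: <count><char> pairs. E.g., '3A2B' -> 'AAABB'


Expanding each <count><char> pair:
  4H -> 'HHHH'
  4H -> 'HHHH'
  8A -> 'AAAAAAAA'
  9A -> 'AAAAAAAAA'
  3F -> 'FFF'
  2A -> 'AA'

Decoded = HHHHHHHHAAAAAAAAAAAAAAAAAFFFAA


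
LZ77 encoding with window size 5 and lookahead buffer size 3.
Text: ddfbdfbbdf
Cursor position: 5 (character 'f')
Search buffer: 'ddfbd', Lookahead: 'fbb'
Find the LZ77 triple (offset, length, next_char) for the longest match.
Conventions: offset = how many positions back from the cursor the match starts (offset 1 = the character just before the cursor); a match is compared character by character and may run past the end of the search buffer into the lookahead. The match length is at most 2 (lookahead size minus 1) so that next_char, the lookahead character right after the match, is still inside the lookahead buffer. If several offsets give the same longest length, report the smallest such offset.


Try each offset into the search buffer:
  offset=1 (pos 4, char 'd'): match length 0
  offset=2 (pos 3, char 'b'): match length 0
  offset=3 (pos 2, char 'f'): match length 2
  offset=4 (pos 1, char 'd'): match length 0
  offset=5 (pos 0, char 'd'): match length 0
Longest match has length 2 at offset 3.
next_char = character at position 5 + 2 = 7 -> 'b'

Best match: offset=3, length=2 (matching 'fb' starting at position 2)
LZ77 triple: (3, 2, 'b')


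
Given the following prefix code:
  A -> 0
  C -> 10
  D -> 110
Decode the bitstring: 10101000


Decoding step by step:
Bits 10 -> C
Bits 10 -> C
Bits 10 -> C
Bits 0 -> A
Bits 0 -> A


Decoded message: CCCAA


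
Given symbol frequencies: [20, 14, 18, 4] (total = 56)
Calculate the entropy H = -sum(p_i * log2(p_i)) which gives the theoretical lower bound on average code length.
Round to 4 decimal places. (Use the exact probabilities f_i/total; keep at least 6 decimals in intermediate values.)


Per-symbol terms -p_i * log2(p_i) with p_i = f_i/56:
  p = 20/56 = 0.357143: log2(p) = -1.485427, -p*log2(p) = 0.530510
  p = 14/56 = 0.250000: log2(p) = -2.000000, -p*log2(p) = 0.500000
  p = 18/56 = 0.321429: log2(p) = -1.637430, -p*log2(p) = 0.526317
  p = 4/56 = 0.071429: log2(p) = -3.807355, -p*log2(p) = 0.271954
H = 0.530510 + 0.500000 + 0.526317 + 0.271954 = 1.828781

H = 1.8288 bits/symbol


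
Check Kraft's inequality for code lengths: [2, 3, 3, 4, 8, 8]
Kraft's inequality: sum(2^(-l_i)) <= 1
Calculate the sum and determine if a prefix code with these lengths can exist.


Sum = 2^(-2) + 2^(-3) + 2^(-3) + 2^(-4) + 2^(-8) + 2^(-8)
    = 0.25 + 0.125 + 0.125 + 0.0625 + 0.00390625 + 0.00390625
    = 146/256 = 0.5703125
Since 0.5703125 <= 1, Kraft's inequality IS satisfied.
A prefix code with these lengths CAN exist.

Kraft sum = 0.5703125. Satisfied.


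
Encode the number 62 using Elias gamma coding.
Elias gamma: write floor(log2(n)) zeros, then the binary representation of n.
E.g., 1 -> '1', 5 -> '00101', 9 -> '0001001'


num_bits = floor(log2(62)) + 1 = 6
leading_zeros = num_bits - 1 = 5
binary(62) = 111110

Elias gamma(62) = '00000' + '111110' = 00000111110 (11 bits)


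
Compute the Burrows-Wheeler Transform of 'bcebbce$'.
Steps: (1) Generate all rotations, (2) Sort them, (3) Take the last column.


Rotations (sorted):
  0: $bcebbce -> last char: e
  1: bbce$bce -> last char: e
  2: bce$bceb -> last char: b
  3: bcebbce$ -> last char: $
  4: ce$bcebb -> last char: b
  5: cebbce$b -> last char: b
  6: e$bcebbc -> last char: c
  7: ebbce$bc -> last char: c


BWT = eeb$bbcc


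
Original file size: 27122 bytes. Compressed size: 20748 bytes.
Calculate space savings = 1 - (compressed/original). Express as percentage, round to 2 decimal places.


ratio = compressed/original = 20748/27122 = 0.764988
savings = 1 - ratio = 1 - 0.764988 = 0.235012
as a percentage: 0.235012 * 100 = 23.5%

Space savings = 1 - 20748/27122 = 23.5%


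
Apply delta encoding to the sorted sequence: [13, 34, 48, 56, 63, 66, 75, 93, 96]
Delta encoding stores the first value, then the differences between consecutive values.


First value: 13
Deltas:
  34 - 13 = 21
  48 - 34 = 14
  56 - 48 = 8
  63 - 56 = 7
  66 - 63 = 3
  75 - 66 = 9
  93 - 75 = 18
  96 - 93 = 3


Delta encoded: [13, 21, 14, 8, 7, 3, 9, 18, 3]


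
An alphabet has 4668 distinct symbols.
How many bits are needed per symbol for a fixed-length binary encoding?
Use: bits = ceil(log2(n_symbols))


log2(4668) = 12.1886
Bracket: 2^12 = 4096 < 4668 <= 2^13 = 8192
So ceil(log2(4668)) = 13

bits = ceil(log2(4668)) = ceil(12.1886) = 13 bits


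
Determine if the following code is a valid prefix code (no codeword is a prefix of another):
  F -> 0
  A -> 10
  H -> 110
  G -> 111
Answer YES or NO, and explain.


Checking each pair (does one codeword prefix another?):
  F='0' vs A='10': no prefix
  F='0' vs H='110': no prefix
  F='0' vs G='111': no prefix
  A='10' vs F='0': no prefix
  A='10' vs H='110': no prefix
  A='10' vs G='111': no prefix
  H='110' vs F='0': no prefix
  H='110' vs A='10': no prefix
  H='110' vs G='111': no prefix
  G='111' vs F='0': no prefix
  G='111' vs A='10': no prefix
  G='111' vs H='110': no prefix
No violation found over all pairs.

YES -- this is a valid prefix code. No codeword is a prefix of any other codeword.


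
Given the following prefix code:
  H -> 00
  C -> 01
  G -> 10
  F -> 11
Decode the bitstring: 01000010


Decoding step by step:
Bits 01 -> C
Bits 00 -> H
Bits 00 -> H
Bits 10 -> G


Decoded message: CHHG


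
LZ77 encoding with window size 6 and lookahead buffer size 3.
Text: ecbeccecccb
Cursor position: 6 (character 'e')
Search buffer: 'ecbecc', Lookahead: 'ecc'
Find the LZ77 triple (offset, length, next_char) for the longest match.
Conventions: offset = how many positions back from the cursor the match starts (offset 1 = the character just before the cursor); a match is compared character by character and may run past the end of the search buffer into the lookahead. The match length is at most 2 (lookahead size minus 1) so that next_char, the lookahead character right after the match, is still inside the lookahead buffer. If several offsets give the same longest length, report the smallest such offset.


Try each offset into the search buffer:
  offset=1 (pos 5, char 'c'): match length 0
  offset=2 (pos 4, char 'c'): match length 0
  offset=3 (pos 3, char 'e'): match length 2
  offset=4 (pos 2, char 'b'): match length 0
  offset=5 (pos 1, char 'c'): match length 0
  offset=6 (pos 0, char 'e'): match length 2
Longest match has length 2, found at offsets 3, 6; take the smallest, offset 3.
next_char = character at position 6 + 2 = 8 -> 'c'

Best match: offset=3, length=2 (matching 'ec' starting at position 3)
LZ77 triple: (3, 2, 'c')


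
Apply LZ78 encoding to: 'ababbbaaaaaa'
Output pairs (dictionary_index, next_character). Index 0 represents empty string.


LZ78 encoding steps:
Dictionary: {0: ''}
Step 1: w='' (idx 0), next='a' -> output (0, 'a'), add 'a' as idx 1
Step 2: w='' (idx 0), next='b' -> output (0, 'b'), add 'b' as idx 2
Step 3: w='a' (idx 1), next='b' -> output (1, 'b'), add 'ab' as idx 3
Step 4: w='b' (idx 2), next='b' -> output (2, 'b'), add 'bb' as idx 4
Step 5: w='a' (idx 1), next='a' -> output (1, 'a'), add 'aa' as idx 5
Step 6: w='aa' (idx 5), next='a' -> output (5, 'a'), add 'aaa' as idx 6
Step 7: w='a' (idx 1), end of input -> output (1, '')


Encoded: [(0, 'a'), (0, 'b'), (1, 'b'), (2, 'b'), (1, 'a'), (5, 'a'), (1, '')]


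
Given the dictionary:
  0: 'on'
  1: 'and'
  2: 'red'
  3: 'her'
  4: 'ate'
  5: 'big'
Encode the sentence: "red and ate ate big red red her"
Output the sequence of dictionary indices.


Look up each word in the dictionary:
  'red' -> 2
  'and' -> 1
  'ate' -> 4
  'ate' -> 4
  'big' -> 5
  'red' -> 2
  'red' -> 2
  'her' -> 3

Encoded: [2, 1, 4, 4, 5, 2, 2, 3]


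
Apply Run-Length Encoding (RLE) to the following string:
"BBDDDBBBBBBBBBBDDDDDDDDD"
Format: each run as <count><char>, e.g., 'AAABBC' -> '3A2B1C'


Scanning runs left to right:
  i=0: run of 'B' x 2 -> '2B'
  i=2: run of 'D' x 3 -> '3D'
  i=5: run of 'B' x 10 -> '10B'
  i=15: run of 'D' x 9 -> '9D'

RLE = 2B3D10B9D


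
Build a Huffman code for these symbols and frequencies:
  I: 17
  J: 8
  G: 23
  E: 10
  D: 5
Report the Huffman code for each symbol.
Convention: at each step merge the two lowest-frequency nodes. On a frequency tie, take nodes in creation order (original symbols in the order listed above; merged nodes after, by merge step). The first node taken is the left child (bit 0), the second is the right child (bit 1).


Huffman tree construction:
Step 1: Merge D(5) + J(8) = 13
Step 2: Merge E(10) + (D+J)(13) = 23
Step 3: Merge I(17) + G(23) = 40
Step 4: Merge (E+(D+J))(23) + (I+G)(40) = 63
Read each symbol's code off the tree from the root (left child = 0, right child = 1).

Codes:
  I: 10 (length 2)
  J: 011 (length 3)
  G: 11 (length 2)
  E: 00 (length 2)
  D: 010 (length 3)
Average code length: 139/63 = 2.2063 bits/symbol


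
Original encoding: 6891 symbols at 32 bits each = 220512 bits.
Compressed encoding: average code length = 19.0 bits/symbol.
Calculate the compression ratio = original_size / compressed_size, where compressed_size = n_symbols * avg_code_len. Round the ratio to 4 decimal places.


original_size = n_symbols * orig_bits = 6891 * 32 = 220512 bits
compressed_size = n_symbols * avg_code_len = 6891 * 19.0 = 130929.0 bits
ratio = original_size / compressed_size = 220512 / 130929.0 = 1.6842

Compression ratio = 1.6842


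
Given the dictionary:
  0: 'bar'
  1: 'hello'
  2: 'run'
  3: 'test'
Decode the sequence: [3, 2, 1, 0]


Look up each index in the dictionary:
  3 -> 'test'
  2 -> 'run'
  1 -> 'hello'
  0 -> 'bar'

Decoded: "test run hello bar"


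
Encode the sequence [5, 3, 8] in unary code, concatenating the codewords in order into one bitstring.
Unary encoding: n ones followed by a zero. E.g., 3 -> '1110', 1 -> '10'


Encode each number as n ones followed by a terminating 0:
  5 -> 111110 (6 bits)
  3 -> 1110 (4 bits)
  8 -> 111111110 (9 bits)
Total length = 6 + 4 + 9 = 19 bits.

Unary([5, 3, 8]) = 1111101110111111110 (19 bits)


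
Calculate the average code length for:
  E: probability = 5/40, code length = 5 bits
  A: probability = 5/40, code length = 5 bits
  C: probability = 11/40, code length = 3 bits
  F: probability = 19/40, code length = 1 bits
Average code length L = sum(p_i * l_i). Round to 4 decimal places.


Weighted contributions p_i * l_i:
  E: (5/40) * 5 = 25/40
  A: (5/40) * 5 = 25/40
  C: (11/40) * 3 = 33/40
  F: (19/40) * 1 = 19/40
Sum = (25 + 25 + 33 + 19)/40 = 102/40

L = 102/40 = 2.5500 bits/symbol


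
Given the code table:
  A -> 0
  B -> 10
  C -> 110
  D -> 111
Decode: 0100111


Decoding:
0 -> A
10 -> B
0 -> A
111 -> D


Result: ABAD


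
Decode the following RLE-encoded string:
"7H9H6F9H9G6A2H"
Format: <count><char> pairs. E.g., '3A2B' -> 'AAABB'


Expanding each <count><char> pair:
  7H -> 'HHHHHHH'
  9H -> 'HHHHHHHHH'
  6F -> 'FFFFFF'
  9H -> 'HHHHHHHHH'
  9G -> 'GGGGGGGGG'
  6A -> 'AAAAAA'
  2H -> 'HH'

Decoded = HHHHHHHHHHHHHHHHFFFFFFHHHHHHHHHGGGGGGGGGAAAAAAHH


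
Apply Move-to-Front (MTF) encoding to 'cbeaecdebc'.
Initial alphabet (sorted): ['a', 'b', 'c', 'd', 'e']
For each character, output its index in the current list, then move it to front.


MTF encoding:
'c': index 2 in ['a', 'b', 'c', 'd', 'e'] -> ['c', 'a', 'b', 'd', 'e']
'b': index 2 in ['c', 'a', 'b', 'd', 'e'] -> ['b', 'c', 'a', 'd', 'e']
'e': index 4 in ['b', 'c', 'a', 'd', 'e'] -> ['e', 'b', 'c', 'a', 'd']
'a': index 3 in ['e', 'b', 'c', 'a', 'd'] -> ['a', 'e', 'b', 'c', 'd']
'e': index 1 in ['a', 'e', 'b', 'c', 'd'] -> ['e', 'a', 'b', 'c', 'd']
'c': index 3 in ['e', 'a', 'b', 'c', 'd'] -> ['c', 'e', 'a', 'b', 'd']
'd': index 4 in ['c', 'e', 'a', 'b', 'd'] -> ['d', 'c', 'e', 'a', 'b']
'e': index 2 in ['d', 'c', 'e', 'a', 'b'] -> ['e', 'd', 'c', 'a', 'b']
'b': index 4 in ['e', 'd', 'c', 'a', 'b'] -> ['b', 'e', 'd', 'c', 'a']
'c': index 3 in ['b', 'e', 'd', 'c', 'a'] -> ['c', 'b', 'e', 'd', 'a']


Output: [2, 2, 4, 3, 1, 3, 4, 2, 4, 3]


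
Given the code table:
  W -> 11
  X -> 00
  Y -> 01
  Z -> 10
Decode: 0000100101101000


Decoding:
00 -> X
00 -> X
10 -> Z
01 -> Y
01 -> Y
10 -> Z
10 -> Z
00 -> X


Result: XXZYYZZX


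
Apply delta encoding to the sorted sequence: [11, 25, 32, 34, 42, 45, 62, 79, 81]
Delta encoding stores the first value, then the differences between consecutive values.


First value: 11
Deltas:
  25 - 11 = 14
  32 - 25 = 7
  34 - 32 = 2
  42 - 34 = 8
  45 - 42 = 3
  62 - 45 = 17
  79 - 62 = 17
  81 - 79 = 2


Delta encoded: [11, 14, 7, 2, 8, 3, 17, 17, 2]


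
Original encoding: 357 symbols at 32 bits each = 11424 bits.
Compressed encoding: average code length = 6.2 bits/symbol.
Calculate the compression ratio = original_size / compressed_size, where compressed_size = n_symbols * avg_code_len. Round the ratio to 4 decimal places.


original_size = n_symbols * orig_bits = 357 * 32 = 11424 bits
compressed_size = n_symbols * avg_code_len = 357 * 6.2 = 2213.4 bits
ratio = original_size / compressed_size = 11424 / 2213.4 = 5.1613

Compression ratio = 5.1613


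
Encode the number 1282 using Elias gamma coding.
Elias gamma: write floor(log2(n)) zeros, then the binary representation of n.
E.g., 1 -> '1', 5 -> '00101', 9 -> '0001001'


num_bits = floor(log2(1282)) + 1 = 11
leading_zeros = num_bits - 1 = 10
binary(1282) = 10100000010

Elias gamma(1282) = '0000000000' + '10100000010' = 000000000010100000010 (21 bits)


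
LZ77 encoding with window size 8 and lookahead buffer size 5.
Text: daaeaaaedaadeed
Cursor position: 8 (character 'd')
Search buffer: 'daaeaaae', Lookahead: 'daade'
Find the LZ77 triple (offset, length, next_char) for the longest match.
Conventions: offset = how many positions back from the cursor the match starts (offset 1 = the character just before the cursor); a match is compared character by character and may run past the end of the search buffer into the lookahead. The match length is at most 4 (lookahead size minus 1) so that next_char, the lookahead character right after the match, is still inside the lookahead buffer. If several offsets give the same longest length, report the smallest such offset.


Try each offset into the search buffer:
  offset=1 (pos 7, char 'e'): match length 0
  offset=2 (pos 6, char 'a'): match length 0
  offset=3 (pos 5, char 'a'): match length 0
  offset=4 (pos 4, char 'a'): match length 0
  offset=5 (pos 3, char 'e'): match length 0
  offset=6 (pos 2, char 'a'): match length 0
  offset=7 (pos 1, char 'a'): match length 0
  offset=8 (pos 0, char 'd'): match length 3
Longest match has length 3 at offset 8.
next_char = character at position 8 + 3 = 11 -> 'd'

Best match: offset=8, length=3 (matching 'daa' starting at position 0)
LZ77 triple: (8, 3, 'd')


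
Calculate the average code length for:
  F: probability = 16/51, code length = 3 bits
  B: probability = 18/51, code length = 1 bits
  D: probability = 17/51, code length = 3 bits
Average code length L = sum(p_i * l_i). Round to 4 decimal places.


Weighted contributions p_i * l_i:
  F: (16/51) * 3 = 48/51
  B: (18/51) * 1 = 18/51
  D: (17/51) * 3 = 51/51
Sum = (48 + 18 + 51)/51 = 117/51

L = 117/51 = 2.2941 bits/symbol


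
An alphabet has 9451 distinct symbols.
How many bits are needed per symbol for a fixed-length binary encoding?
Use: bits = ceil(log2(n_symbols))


log2(9451) = 13.2063
Bracket: 2^13 = 8192 < 9451 <= 2^14 = 16384
So ceil(log2(9451)) = 14

bits = ceil(log2(9451)) = ceil(13.2063) = 14 bits


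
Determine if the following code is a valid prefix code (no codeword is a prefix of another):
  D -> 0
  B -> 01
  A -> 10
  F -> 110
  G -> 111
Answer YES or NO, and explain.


Checking each pair (does one codeword prefix another?):
  D='0' vs B='01': prefix -- VIOLATION

NO -- this is NOT a valid prefix code. D (0) is a prefix of B (01).


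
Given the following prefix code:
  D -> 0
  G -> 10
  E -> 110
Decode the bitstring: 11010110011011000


Decoding step by step:
Bits 110 -> E
Bits 10 -> G
Bits 110 -> E
Bits 0 -> D
Bits 110 -> E
Bits 110 -> E
Bits 0 -> D
Bits 0 -> D


Decoded message: EGEDEEDD


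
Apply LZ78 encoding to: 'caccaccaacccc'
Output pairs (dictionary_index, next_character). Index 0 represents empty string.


LZ78 encoding steps:
Dictionary: {0: ''}
Step 1: w='' (idx 0), next='c' -> output (0, 'c'), add 'c' as idx 1
Step 2: w='' (idx 0), next='a' -> output (0, 'a'), add 'a' as idx 2
Step 3: w='c' (idx 1), next='c' -> output (1, 'c'), add 'cc' as idx 3
Step 4: w='a' (idx 2), next='c' -> output (2, 'c'), add 'ac' as idx 4
Step 5: w='c' (idx 1), next='a' -> output (1, 'a'), add 'ca' as idx 5
Step 6: w='ac' (idx 4), next='c' -> output (4, 'c'), add 'acc' as idx 6
Step 7: w='cc' (idx 3), end of input -> output (3, '')


Encoded: [(0, 'c'), (0, 'a'), (1, 'c'), (2, 'c'), (1, 'a'), (4, 'c'), (3, '')]


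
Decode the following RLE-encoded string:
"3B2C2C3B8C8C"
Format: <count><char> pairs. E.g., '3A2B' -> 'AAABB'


Expanding each <count><char> pair:
  3B -> 'BBB'
  2C -> 'CC'
  2C -> 'CC'
  3B -> 'BBB'
  8C -> 'CCCCCCCC'
  8C -> 'CCCCCCCC'

Decoded = BBBCCCCBBBCCCCCCCCCCCCCCCC


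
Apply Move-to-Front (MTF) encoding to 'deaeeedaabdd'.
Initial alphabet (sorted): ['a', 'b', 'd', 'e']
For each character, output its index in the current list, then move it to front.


MTF encoding:
'd': index 2 in ['a', 'b', 'd', 'e'] -> ['d', 'a', 'b', 'e']
'e': index 3 in ['d', 'a', 'b', 'e'] -> ['e', 'd', 'a', 'b']
'a': index 2 in ['e', 'd', 'a', 'b'] -> ['a', 'e', 'd', 'b']
'e': index 1 in ['a', 'e', 'd', 'b'] -> ['e', 'a', 'd', 'b']
'e': index 0 in ['e', 'a', 'd', 'b'] -> ['e', 'a', 'd', 'b']
'e': index 0 in ['e', 'a', 'd', 'b'] -> ['e', 'a', 'd', 'b']
'd': index 2 in ['e', 'a', 'd', 'b'] -> ['d', 'e', 'a', 'b']
'a': index 2 in ['d', 'e', 'a', 'b'] -> ['a', 'd', 'e', 'b']
'a': index 0 in ['a', 'd', 'e', 'b'] -> ['a', 'd', 'e', 'b']
'b': index 3 in ['a', 'd', 'e', 'b'] -> ['b', 'a', 'd', 'e']
'd': index 2 in ['b', 'a', 'd', 'e'] -> ['d', 'b', 'a', 'e']
'd': index 0 in ['d', 'b', 'a', 'e'] -> ['d', 'b', 'a', 'e']


Output: [2, 3, 2, 1, 0, 0, 2, 2, 0, 3, 2, 0]


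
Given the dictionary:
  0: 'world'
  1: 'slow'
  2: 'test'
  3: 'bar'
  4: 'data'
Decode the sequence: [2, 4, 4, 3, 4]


Look up each index in the dictionary:
  2 -> 'test'
  4 -> 'data'
  4 -> 'data'
  3 -> 'bar'
  4 -> 'data'

Decoded: "test data data bar data"


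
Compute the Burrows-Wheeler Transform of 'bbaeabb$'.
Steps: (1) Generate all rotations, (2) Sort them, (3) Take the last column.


Rotations (sorted):
  0: $bbaeabb -> last char: b
  1: abb$bbae -> last char: e
  2: aeabb$bb -> last char: b
  3: b$bbaeab -> last char: b
  4: baeabb$b -> last char: b
  5: bb$bbaea -> last char: a
  6: bbaeabb$ -> last char: $
  7: eabb$bba -> last char: a


BWT = bebbba$a


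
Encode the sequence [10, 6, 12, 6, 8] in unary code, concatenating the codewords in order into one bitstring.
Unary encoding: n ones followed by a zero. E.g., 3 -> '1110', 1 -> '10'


Encode each number as n ones followed by a terminating 0:
  10 -> 11111111110 (11 bits)
  6 -> 1111110 (7 bits)
  12 -> 1111111111110 (13 bits)
  6 -> 1111110 (7 bits)
  8 -> 111111110 (9 bits)
Total length = 11 + 7 + 13 + 7 + 9 = 47 bits.

Unary([10, 6, 12, 6, 8]) = 11111111110111111011111111111101111110111111110 (47 bits)


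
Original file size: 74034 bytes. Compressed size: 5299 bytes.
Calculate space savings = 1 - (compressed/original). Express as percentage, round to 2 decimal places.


ratio = compressed/original = 5299/74034 = 0.071575
savings = 1 - ratio = 1 - 0.071575 = 0.928425
as a percentage: 0.928425 * 100 = 92.84%

Space savings = 1 - 5299/74034 = 92.84%


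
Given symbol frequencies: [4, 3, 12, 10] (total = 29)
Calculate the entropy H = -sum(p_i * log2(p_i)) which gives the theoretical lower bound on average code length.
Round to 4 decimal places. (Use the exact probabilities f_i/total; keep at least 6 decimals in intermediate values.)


Per-symbol terms -p_i * log2(p_i) with p_i = f_i/29:
  p = 4/29 = 0.137931: log2(p) = -2.857981, -p*log2(p) = 0.394204
  p = 3/29 = 0.103448: log2(p) = -3.273018, -p*log2(p) = 0.338588
  p = 12/29 = 0.413793: log2(p) = -1.273018, -p*log2(p) = 0.526766
  p = 10/29 = 0.344828: log2(p) = -1.536053, -p*log2(p) = 0.529673
H = 0.394204 + 0.338588 + 0.526766 + 0.529673 = 1.789231

H = 1.7892 bits/symbol


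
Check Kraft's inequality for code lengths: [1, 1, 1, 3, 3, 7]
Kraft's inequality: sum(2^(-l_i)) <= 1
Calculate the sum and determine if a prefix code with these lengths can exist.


Sum = 2^(-1) + 2^(-1) + 2^(-1) + 2^(-3) + 2^(-3) + 2^(-7)
    = 0.5 + 0.5 + 0.5 + 0.125 + 0.125 + 0.0078125
    = 225/128 = 1.7578125
Since 1.7578125 > 1, Kraft's inequality is NOT satisfied.
A prefix code with these lengths CANNOT exist.

Kraft sum = 1.7578125. Not satisfied.


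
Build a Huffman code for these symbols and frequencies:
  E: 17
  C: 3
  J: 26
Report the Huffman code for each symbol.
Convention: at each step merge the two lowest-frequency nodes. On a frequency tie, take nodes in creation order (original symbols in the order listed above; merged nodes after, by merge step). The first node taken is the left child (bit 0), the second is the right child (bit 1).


Huffman tree construction:
Step 1: Merge C(3) + E(17) = 20
Step 2: Merge (C+E)(20) + J(26) = 46
Read each symbol's code off the tree from the root (left child = 0, right child = 1).

Codes:
  E: 01 (length 2)
  C: 00 (length 2)
  J: 1 (length 1)
Average code length: 66/46 = 1.4348 bits/symbol


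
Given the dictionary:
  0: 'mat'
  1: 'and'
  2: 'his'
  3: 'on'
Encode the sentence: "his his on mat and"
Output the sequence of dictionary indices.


Look up each word in the dictionary:
  'his' -> 2
  'his' -> 2
  'on' -> 3
  'mat' -> 0
  'and' -> 1

Encoded: [2, 2, 3, 0, 1]


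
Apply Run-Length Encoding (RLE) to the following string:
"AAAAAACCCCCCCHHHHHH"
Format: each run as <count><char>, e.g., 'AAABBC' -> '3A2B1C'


Scanning runs left to right:
  i=0: run of 'A' x 6 -> '6A'
  i=6: run of 'C' x 7 -> '7C'
  i=13: run of 'H' x 6 -> '6H'

RLE = 6A7C6H


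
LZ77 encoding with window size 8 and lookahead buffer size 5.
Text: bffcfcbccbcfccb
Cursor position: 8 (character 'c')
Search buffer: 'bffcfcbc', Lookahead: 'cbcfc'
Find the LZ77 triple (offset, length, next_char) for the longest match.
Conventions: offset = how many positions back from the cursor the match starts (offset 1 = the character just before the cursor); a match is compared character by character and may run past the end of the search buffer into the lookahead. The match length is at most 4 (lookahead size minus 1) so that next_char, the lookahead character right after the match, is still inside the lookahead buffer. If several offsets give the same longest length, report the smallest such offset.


Try each offset into the search buffer:
  offset=1 (pos 7, char 'c'): match length 1
  offset=2 (pos 6, char 'b'): match length 0
  offset=3 (pos 5, char 'c'): match length 3
  offset=4 (pos 4, char 'f'): match length 0
  offset=5 (pos 3, char 'c'): match length 1
  offset=6 (pos 2, char 'f'): match length 0
  offset=7 (pos 1, char 'f'): match length 0
  offset=8 (pos 0, char 'b'): match length 0
Longest match has length 3 at offset 3.
next_char = character at position 8 + 3 = 11 -> 'f'

Best match: offset=3, length=3 (matching 'cbc' starting at position 5)
LZ77 triple: (3, 3, 'f')


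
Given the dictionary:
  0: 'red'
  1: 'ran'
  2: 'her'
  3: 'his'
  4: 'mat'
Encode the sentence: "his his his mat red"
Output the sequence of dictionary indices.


Look up each word in the dictionary:
  'his' -> 3
  'his' -> 3
  'his' -> 3
  'mat' -> 4
  'red' -> 0

Encoded: [3, 3, 3, 4, 0]


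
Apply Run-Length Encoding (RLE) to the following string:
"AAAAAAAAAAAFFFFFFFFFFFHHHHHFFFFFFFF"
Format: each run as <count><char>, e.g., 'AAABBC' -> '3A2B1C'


Scanning runs left to right:
  i=0: run of 'A' x 11 -> '11A'
  i=11: run of 'F' x 11 -> '11F'
  i=22: run of 'H' x 5 -> '5H'
  i=27: run of 'F' x 8 -> '8F'

RLE = 11A11F5H8F


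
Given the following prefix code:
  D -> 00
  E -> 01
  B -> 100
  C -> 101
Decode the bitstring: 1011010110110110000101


Decoding step by step:
Bits 101 -> C
Bits 101 -> C
Bits 01 -> E
Bits 101 -> C
Bits 101 -> C
Bits 100 -> B
Bits 00 -> D
Bits 101 -> C


Decoded message: CCECCBDC


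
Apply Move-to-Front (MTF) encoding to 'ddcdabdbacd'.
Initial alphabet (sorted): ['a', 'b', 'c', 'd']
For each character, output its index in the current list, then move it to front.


MTF encoding:
'd': index 3 in ['a', 'b', 'c', 'd'] -> ['d', 'a', 'b', 'c']
'd': index 0 in ['d', 'a', 'b', 'c'] -> ['d', 'a', 'b', 'c']
'c': index 3 in ['d', 'a', 'b', 'c'] -> ['c', 'd', 'a', 'b']
'd': index 1 in ['c', 'd', 'a', 'b'] -> ['d', 'c', 'a', 'b']
'a': index 2 in ['d', 'c', 'a', 'b'] -> ['a', 'd', 'c', 'b']
'b': index 3 in ['a', 'd', 'c', 'b'] -> ['b', 'a', 'd', 'c']
'd': index 2 in ['b', 'a', 'd', 'c'] -> ['d', 'b', 'a', 'c']
'b': index 1 in ['d', 'b', 'a', 'c'] -> ['b', 'd', 'a', 'c']
'a': index 2 in ['b', 'd', 'a', 'c'] -> ['a', 'b', 'd', 'c']
'c': index 3 in ['a', 'b', 'd', 'c'] -> ['c', 'a', 'b', 'd']
'd': index 3 in ['c', 'a', 'b', 'd'] -> ['d', 'c', 'a', 'b']


Output: [3, 0, 3, 1, 2, 3, 2, 1, 2, 3, 3]


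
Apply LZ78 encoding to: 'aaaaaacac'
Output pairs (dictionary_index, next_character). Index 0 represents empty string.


LZ78 encoding steps:
Dictionary: {0: ''}
Step 1: w='' (idx 0), next='a' -> output (0, 'a'), add 'a' as idx 1
Step 2: w='a' (idx 1), next='a' -> output (1, 'a'), add 'aa' as idx 2
Step 3: w='aa' (idx 2), next='a' -> output (2, 'a'), add 'aaa' as idx 3
Step 4: w='' (idx 0), next='c' -> output (0, 'c'), add 'c' as idx 4
Step 5: w='a' (idx 1), next='c' -> output (1, 'c'), add 'ac' as idx 5


Encoded: [(0, 'a'), (1, 'a'), (2, 'a'), (0, 'c'), (1, 'c')]


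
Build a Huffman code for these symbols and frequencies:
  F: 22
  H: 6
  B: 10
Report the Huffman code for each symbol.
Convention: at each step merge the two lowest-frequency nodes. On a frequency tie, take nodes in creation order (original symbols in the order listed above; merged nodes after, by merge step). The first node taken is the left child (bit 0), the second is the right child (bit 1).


Huffman tree construction:
Step 1: Merge H(6) + B(10) = 16
Step 2: Merge (H+B)(16) + F(22) = 38
Read each symbol's code off the tree from the root (left child = 0, right child = 1).

Codes:
  F: 1 (length 1)
  H: 00 (length 2)
  B: 01 (length 2)
Average code length: 54/38 = 1.4211 bits/symbol


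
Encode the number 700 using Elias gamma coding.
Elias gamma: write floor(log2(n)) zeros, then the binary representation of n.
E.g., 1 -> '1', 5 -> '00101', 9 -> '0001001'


num_bits = floor(log2(700)) + 1 = 10
leading_zeros = num_bits - 1 = 9
binary(700) = 1010111100

Elias gamma(700) = '000000000' + '1010111100' = 0000000001010111100 (19 bits)


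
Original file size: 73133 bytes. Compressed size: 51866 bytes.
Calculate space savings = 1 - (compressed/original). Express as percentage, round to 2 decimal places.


ratio = compressed/original = 51866/73133 = 0.709201
savings = 1 - ratio = 1 - 0.709201 = 0.290799
as a percentage: 0.290799 * 100 = 29.08%

Space savings = 1 - 51866/73133 = 29.08%


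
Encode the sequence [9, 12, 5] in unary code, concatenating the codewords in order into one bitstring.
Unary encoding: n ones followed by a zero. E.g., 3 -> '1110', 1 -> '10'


Encode each number as n ones followed by a terminating 0:
  9 -> 1111111110 (10 bits)
  12 -> 1111111111110 (13 bits)
  5 -> 111110 (6 bits)
Total length = 10 + 13 + 6 = 29 bits.

Unary([9, 12, 5]) = 11111111101111111111110111110 (29 bits)


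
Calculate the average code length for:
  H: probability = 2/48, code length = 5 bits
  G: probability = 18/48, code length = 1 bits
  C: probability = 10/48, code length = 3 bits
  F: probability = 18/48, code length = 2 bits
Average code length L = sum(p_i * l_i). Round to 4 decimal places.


Weighted contributions p_i * l_i:
  H: (2/48) * 5 = 10/48
  G: (18/48) * 1 = 18/48
  C: (10/48) * 3 = 30/48
  F: (18/48) * 2 = 36/48
Sum = (10 + 18 + 30 + 36)/48 = 94/48

L = 94/48 = 1.9583 bits/symbol


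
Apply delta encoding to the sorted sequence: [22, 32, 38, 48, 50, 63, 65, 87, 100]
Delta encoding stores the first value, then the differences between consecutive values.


First value: 22
Deltas:
  32 - 22 = 10
  38 - 32 = 6
  48 - 38 = 10
  50 - 48 = 2
  63 - 50 = 13
  65 - 63 = 2
  87 - 65 = 22
  100 - 87 = 13


Delta encoded: [22, 10, 6, 10, 2, 13, 2, 22, 13]


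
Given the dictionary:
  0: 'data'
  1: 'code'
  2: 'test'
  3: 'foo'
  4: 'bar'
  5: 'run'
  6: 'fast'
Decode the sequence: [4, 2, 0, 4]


Look up each index in the dictionary:
  4 -> 'bar'
  2 -> 'test'
  0 -> 'data'
  4 -> 'bar'

Decoded: "bar test data bar"


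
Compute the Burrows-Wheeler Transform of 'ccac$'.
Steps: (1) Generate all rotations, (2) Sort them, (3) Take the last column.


Rotations (sorted):
  0: $ccac -> last char: c
  1: ac$cc -> last char: c
  2: c$cca -> last char: a
  3: cac$c -> last char: c
  4: ccac$ -> last char: $


BWT = ccac$


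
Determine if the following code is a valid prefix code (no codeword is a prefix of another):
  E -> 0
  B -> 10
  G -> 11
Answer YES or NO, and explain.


Checking each pair (does one codeword prefix another?):
  E='0' vs B='10': no prefix
  E='0' vs G='11': no prefix
  B='10' vs E='0': no prefix
  B='10' vs G='11': no prefix
  G='11' vs E='0': no prefix
  G='11' vs B='10': no prefix
No violation found over all pairs.

YES -- this is a valid prefix code. No codeword is a prefix of any other codeword.


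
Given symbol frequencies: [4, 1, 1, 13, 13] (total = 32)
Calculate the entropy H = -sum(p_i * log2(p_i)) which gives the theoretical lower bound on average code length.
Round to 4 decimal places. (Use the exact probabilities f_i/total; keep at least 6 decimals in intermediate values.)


Per-symbol terms -p_i * log2(p_i) with p_i = f_i/32:
  p = 4/32 = 0.125000: log2(p) = -3.000000, -p*log2(p) = 0.375000
  p = 1/32 = 0.031250: log2(p) = -5.000000, -p*log2(p) = 0.156250
  p = 1/32 = 0.031250: log2(p) = -5.000000, -p*log2(p) = 0.156250
  p = 13/32 = 0.406250: log2(p) = -1.299560, -p*log2(p) = 0.527946
  p = 13/32 = 0.406250: log2(p) = -1.299560, -p*log2(p) = 0.527946
H = 0.375000 + 0.156250 + 0.156250 + 0.527946 + 0.527946 = 1.743392

H = 1.7434 bits/symbol


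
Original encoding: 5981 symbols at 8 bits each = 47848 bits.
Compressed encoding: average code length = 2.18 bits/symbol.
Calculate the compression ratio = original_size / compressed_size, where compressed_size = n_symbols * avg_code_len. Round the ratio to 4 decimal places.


original_size = n_symbols * orig_bits = 5981 * 8 = 47848 bits
compressed_size = n_symbols * avg_code_len = 5981 * 2.18 = 13038.58 bits
ratio = original_size / compressed_size = 47848 / 13038.58 = 3.6697

Compression ratio = 3.6697


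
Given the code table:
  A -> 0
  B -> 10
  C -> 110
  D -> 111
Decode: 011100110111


Decoding:
0 -> A
111 -> D
0 -> A
0 -> A
110 -> C
111 -> D


Result: ADAACD


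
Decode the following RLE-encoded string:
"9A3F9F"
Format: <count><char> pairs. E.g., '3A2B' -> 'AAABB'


Expanding each <count><char> pair:
  9A -> 'AAAAAAAAA'
  3F -> 'FFF'
  9F -> 'FFFFFFFFF'

Decoded = AAAAAAAAAFFFFFFFFFFFF


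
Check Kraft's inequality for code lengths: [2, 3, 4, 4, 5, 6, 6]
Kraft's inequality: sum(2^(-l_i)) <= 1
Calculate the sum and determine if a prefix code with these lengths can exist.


Sum = 2^(-2) + 2^(-3) + 2^(-4) + 2^(-4) + 2^(-5) + 2^(-6) + 2^(-6)
    = 0.25 + 0.125 + 0.0625 + 0.0625 + 0.03125 + 0.015625 + 0.015625
    = 36/64 = 0.5625
Since 0.5625 <= 1, Kraft's inequality IS satisfied.
A prefix code with these lengths CAN exist.

Kraft sum = 0.5625. Satisfied.
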